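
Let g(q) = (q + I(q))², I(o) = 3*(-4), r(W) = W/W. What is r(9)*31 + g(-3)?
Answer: 256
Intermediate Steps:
r(W) = 1
I(o) = -12
g(q) = (-12 + q)² (g(q) = (q - 12)² = (-12 + q)²)
r(9)*31 + g(-3) = 1*31 + (-12 - 3)² = 31 + (-15)² = 31 + 225 = 256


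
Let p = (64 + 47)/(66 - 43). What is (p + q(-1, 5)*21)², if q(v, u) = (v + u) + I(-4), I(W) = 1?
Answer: 6380676/529 ≈ 12062.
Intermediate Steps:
q(v, u) = 1 + u + v (q(v, u) = (v + u) + 1 = (u + v) + 1 = 1 + u + v)
p = 111/23 ≈ 4.8261
(p + q(-1, 5)*21)² = (111/23 + (1 + 5 - 1)*21)² = (111/23 + 5*21)² = (111/23 + 105)² = (2526/23)² = 6380676/529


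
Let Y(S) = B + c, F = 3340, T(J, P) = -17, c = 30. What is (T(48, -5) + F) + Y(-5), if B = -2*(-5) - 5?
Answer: 3358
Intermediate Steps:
B = 5 (B = 10 - 5 = 5)
Y(S) = 35 (Y(S) = 5 + 30 = 35)
(T(48, -5) + F) + Y(-5) = (-17 + 3340) + 35 = 3323 + 35 = 3358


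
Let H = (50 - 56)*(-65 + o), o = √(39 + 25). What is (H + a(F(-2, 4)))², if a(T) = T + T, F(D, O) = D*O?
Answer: 106276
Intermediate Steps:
o = 8 (o = √64 = 8)
a(T) = 2*T
H = 342 (H = (50 - 56)*(-65 + 8) = -6*(-57) = 342)
(H + a(F(-2, 4)))² = (342 + 2*(-2*4))² = (342 + 2*(-8))² = (342 - 16)² = 326² = 106276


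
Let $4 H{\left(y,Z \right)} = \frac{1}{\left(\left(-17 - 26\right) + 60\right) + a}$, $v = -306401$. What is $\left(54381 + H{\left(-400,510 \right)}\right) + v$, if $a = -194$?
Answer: $- \frac{178430161}{708} \approx -2.5202 \cdot 10^{5}$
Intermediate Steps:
$H{\left(y,Z \right)} = - \frac{1}{708}$ ($H{\left(y,Z \right)} = \frac{1}{4 \left(\left(\left(-17 - 26\right) + 60\right) - 194\right)} = \frac{1}{4 \left(\left(-43 + 60\right) - 194\right)} = \frac{1}{4 \left(17 - 194\right)} = \frac{1}{4 \left(-177\right)} = \frac{1}{4} \left(- \frac{1}{177}\right) = - \frac{1}{708}$)
$\left(54381 + H{\left(-400,510 \right)}\right) + v = \left(54381 - \frac{1}{708}\right) - 306401 = \frac{38501747}{708} - 306401 = - \frac{178430161}{708}$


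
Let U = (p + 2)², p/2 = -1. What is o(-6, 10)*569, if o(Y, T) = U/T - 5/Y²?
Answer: -2845/36 ≈ -79.028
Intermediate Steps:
p = -2 (p = 2*(-1) = -2)
U = 0 (U = (-2 + 2)² = 0² = 0)
o(Y, T) = -5/Y² (o(Y, T) = 0/T - 5/Y² = 0 - 5/Y² = -5/Y²)
o(-6, 10)*569 = -5/(-6)²*569 = -5*1/36*569 = -5/36*569 = -2845/36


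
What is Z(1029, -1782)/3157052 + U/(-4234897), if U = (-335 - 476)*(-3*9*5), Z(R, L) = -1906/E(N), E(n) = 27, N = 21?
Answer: -4670308672811/180492165589194 ≈ -0.025875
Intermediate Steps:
Z(R, L) = -1906/27
U = 109485 (U = -(-21897)*5 = -811*(-135) = 109485)
Z(1029, -1782)/3157052 + U/(-4234897) = -1906/27/3157052 + 109485/(-4234897) = -1906/27*1/3157052 + 109485*(-1/4234897) = -953/42620202 - 109485/4234897 = -4670308672811/180492165589194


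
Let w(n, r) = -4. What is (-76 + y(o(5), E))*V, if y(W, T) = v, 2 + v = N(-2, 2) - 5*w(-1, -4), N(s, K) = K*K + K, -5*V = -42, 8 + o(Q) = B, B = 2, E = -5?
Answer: -2184/5 ≈ -436.80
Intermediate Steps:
o(Q) = -6 (o(Q) = -8 + 2 = -6)
V = 42/5 (V = -⅕*(-42) = 42/5 ≈ 8.4000)
N(s, K) = K + K² (N(s, K) = K² + K = K + K²)
v = 24 (v = -2 + (2*(1 + 2) - 5*(-4)) = -2 + (2*3 + 20) = -2 + (6 + 20) = -2 + 26 = 24)
y(W, T) = 24
(-76 + y(o(5), E))*V = (-76 + 24)*(42/5) = -52*42/5 = -2184/5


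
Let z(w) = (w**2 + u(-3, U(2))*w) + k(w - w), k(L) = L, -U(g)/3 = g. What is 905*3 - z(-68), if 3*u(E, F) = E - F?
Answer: -1841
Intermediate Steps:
U(g) = -3*g
u(E, F) = -F/3 + E/3 (u(E, F) = (E - F)/3 = -F/3 + E/3)
z(w) = w + w**2 (z(w) = (w**2 + (-(-1)*2 + (1/3)*(-3))*w) + (w - w) = (w**2 + (-1/3*(-6) - 1)*w) + 0 = (w**2 + (2 - 1)*w) + 0 = (w**2 + 1*w) + 0 = (w**2 + w) + 0 = (w + w**2) + 0 = w + w**2)
905*3 - z(-68) = 905*3 - (-68)*(1 - 68) = 2715 - (-68)*(-67) = 2715 - 1*4556 = 2715 - 4556 = -1841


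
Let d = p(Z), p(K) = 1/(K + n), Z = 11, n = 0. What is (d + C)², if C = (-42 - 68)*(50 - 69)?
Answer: 528586081/121 ≈ 4.3685e+6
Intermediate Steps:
p(K) = 1/K (p(K) = 1/(K + 0) = 1/K)
C = 2090 (C = -110*(-19) = 2090)
d = 1/11 ≈ 0.090909
(d + C)² = (1/11 + 2090)² = (22991/11)² = 528586081/121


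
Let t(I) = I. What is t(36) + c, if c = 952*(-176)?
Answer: -167516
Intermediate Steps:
c = -167552
t(36) + c = 36 - 167552 = -167516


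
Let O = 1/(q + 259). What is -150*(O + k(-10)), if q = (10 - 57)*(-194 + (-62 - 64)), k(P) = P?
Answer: 22948350/15299 ≈ 1500.0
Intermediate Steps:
q = 15040 (q = -47*(-194 - 126) = -47*(-320) = 15040)
O = 1/15299 (O = 1/(15040 + 259) = 1/15299 ≈ 6.5364e-5)
-150*(O + k(-10)) = -150*(1/15299 - 10) = -150*(-152989/15299) = 22948350/15299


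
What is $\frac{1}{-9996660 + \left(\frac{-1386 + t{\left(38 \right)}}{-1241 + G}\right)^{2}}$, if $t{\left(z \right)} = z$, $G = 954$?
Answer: $- \frac{82369}{823413070436} \approx -1.0003 \cdot 10^{-7}$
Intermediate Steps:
$\frac{1}{-9996660 + \left(\frac{-1386 + t{\left(38 \right)}}{-1241 + G}\right)^{2}} = \frac{1}{-9996660 + \left(\frac{-1386 + 38}{-1241 + 954}\right)^{2}} = \frac{1}{-9996660 + \left(- \frac{1348}{-287}\right)^{2}} = \frac{1}{-9996660 + \left(\left(-1348\right) \left(- \frac{1}{287}\right)\right)^{2}} = \frac{1}{-9996660 + \left(\frac{1348}{287}\right)^{2}} = \frac{1}{-9996660 + \frac{1817104}{82369}} = \frac{1}{- \frac{823413070436}{82369}} = - \frac{82369}{823413070436}$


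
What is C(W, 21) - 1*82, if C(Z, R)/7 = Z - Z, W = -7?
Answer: -82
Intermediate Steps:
C(Z, R) = 0 (C(Z, R) = 7*(Z - Z) = 7*0 = 0)
C(W, 21) - 1*82 = 0 - 1*82 = 0 - 82 = -82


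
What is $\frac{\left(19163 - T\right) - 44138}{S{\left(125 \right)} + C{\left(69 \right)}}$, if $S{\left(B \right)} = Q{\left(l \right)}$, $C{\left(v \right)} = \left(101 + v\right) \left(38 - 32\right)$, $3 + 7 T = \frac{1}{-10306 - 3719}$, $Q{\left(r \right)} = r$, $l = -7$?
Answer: $- \frac{2451878549}{99451275} \approx -24.654$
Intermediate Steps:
$T = - \frac{42076}{98175}$ ($T = - \frac{3}{7} + \frac{1}{7 \left(-10306 - 3719\right)} = - \frac{3}{7} + \frac{1}{7 \left(-14025\right)} = - \frac{3}{7} + \frac{1}{7} \left(- \frac{1}{14025}\right) = - \frac{3}{7} - \frac{1}{98175} = - \frac{42076}{98175} \approx -0.42858$)
$C{\left(v \right)} = 606 + 6 v$ ($C{\left(v \right)} = \left(101 + v\right) 6 = 606 + 6 v$)
$S{\left(B \right)} = -7$
$\frac{\left(19163 - T\right) - 44138}{S{\left(125 \right)} + C{\left(69 \right)}} = \frac{\left(19163 - - \frac{42076}{98175}\right) - 44138}{-7 + \left(606 + 6 \cdot 69\right)} = \frac{\left(19163 + \frac{42076}{98175}\right) - 44138}{-7 + \left(606 + 414\right)} = \frac{\frac{1881369601}{98175} - 44138}{-7 + 1020} = - \frac{2451878549}{98175 \cdot 1013} = \left(- \frac{2451878549}{98175}\right) \frac{1}{1013} = - \frac{2451878549}{99451275}$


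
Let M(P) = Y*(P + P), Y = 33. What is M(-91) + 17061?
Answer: 11055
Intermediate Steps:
M(P) = 66*P (M(P) = 33*(P + P) = 33*(2*P) = 66*P)
M(-91) + 17061 = 66*(-91) + 17061 = -6006 + 17061 = 11055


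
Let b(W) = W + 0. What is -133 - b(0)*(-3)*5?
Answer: -133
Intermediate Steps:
b(W) = W
-133 - b(0)*(-3)*5 = -133 - 0*(-3)*5 = -133 - 0*5 = -133 - 1*0 = -133 + 0 = -133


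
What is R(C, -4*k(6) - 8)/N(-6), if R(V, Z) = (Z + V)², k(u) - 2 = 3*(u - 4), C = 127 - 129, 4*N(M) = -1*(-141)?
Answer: 2352/47 ≈ 50.043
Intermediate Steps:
N(M) = 141/4 (N(M) = (-1*(-141))/4 = (¼)*141 = 141/4)
C = -2
k(u) = -10 + 3*u (k(u) = 2 + 3*(u - 4) = 2 + 3*(-4 + u) = 2 + (-12 + 3*u) = -10 + 3*u)
R(V, Z) = (V + Z)²
R(C, -4*k(6) - 8)/N(-6) = (-2 + (-4*(-10 + 3*6) - 8))²/(141/4) = (-2 + (-4*(-10 + 18) - 8))²*(4/141) = (-2 + (-4*8 - 8))²*(4/141) = (-2 + (-32 - 8))²*(4/141) = (-2 - 40)²*(4/141) = (-42)²*(4/141) = 1764*(4/141) = 2352/47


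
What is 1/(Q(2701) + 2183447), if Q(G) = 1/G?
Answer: 2701/5897490348 ≈ 4.5799e-7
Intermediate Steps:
1/(Q(2701) + 2183447) = 1/(1/2701 + 2183447) = 1/(5897490348/2701) = 2701/5897490348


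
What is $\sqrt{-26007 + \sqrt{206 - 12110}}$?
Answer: $\sqrt{-26007 + 8 i \sqrt{186}} \approx 0.3383 + 161.27 i$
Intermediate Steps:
$\sqrt{-26007 + \sqrt{206 - 12110}} = \sqrt{-26007 + \sqrt{-11904}} = \sqrt{-26007 + 8 i \sqrt{186}}$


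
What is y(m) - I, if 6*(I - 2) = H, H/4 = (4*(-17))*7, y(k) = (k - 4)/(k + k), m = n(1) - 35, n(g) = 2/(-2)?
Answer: 2843/9 ≈ 315.89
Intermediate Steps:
n(g) = -1 (n(g) = 2*(-1/2) = -1)
m = -36 (m = -1 - 35 = -36)
y(k) = (-4 + k)/(2*k) (y(k) = (-4 + k)/((2*k)) = (-4 + k)*(1/(2*k)) = (-4 + k)/(2*k))
H = -1904 (H = 4*((4*(-17))*7) = 4*(-68*7) = 4*(-476) = -1904)
I = -946/3 (I = 2 + (1/6)*(-1904) = 2 - 952/3 = -946/3 ≈ -315.33)
y(m) - I = (1/2)*(-4 - 36)/(-36) - 1*(-946/3) = (1/2)*(-1/36)*(-40) + 946/3 = 5/9 + 946/3 = 2843/9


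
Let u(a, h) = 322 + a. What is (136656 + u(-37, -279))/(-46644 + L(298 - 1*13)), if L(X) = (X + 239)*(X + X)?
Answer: 45647/84012 ≈ 0.54334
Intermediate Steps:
L(X) = 2*X*(239 + X) (L(X) = (239 + X)*(2*X) = 2*X*(239 + X))
(136656 + u(-37, -279))/(-46644 + L(298 - 1*13)) = (136656 + (322 - 37))/(-46644 + 2*(298 - 1*13)*(239 + (298 - 1*13))) = (136656 + 285)/(-46644 + 2*(298 - 13)*(239 + (298 - 13))) = 136941/(-46644 + 2*285*(239 + 285)) = 136941/(-46644 + 2*285*524) = 136941/(-46644 + 298680) = 136941/252036 = 136941*(1/252036) = 45647/84012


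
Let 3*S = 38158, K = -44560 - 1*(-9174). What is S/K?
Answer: -19079/53079 ≈ -0.35945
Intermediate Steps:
K = -35386 (K = -44560 + 9174 = -35386)
S = 38158/3 (S = (⅓)*38158 = 38158/3 ≈ 12719.)
S/K = (38158/3)/(-35386) = (38158/3)*(-1/35386) = -19079/53079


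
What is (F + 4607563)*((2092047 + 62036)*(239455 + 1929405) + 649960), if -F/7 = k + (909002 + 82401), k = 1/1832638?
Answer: -9984292512474361787801370/916319 ≈ -1.0896e+19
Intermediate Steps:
k = 1/1832638 ≈ 5.4566e-7
F = -12718179677805/1832638 (F = -7*(1/1832638 + (909002 + 82401)) = -7*(1/1832638 + 991403) = -7*1816882811115/1832638 = -12718179677805/1832638 ≈ -6.9398e+6)
(F + 4607563)*((2092047 + 62036)*(239455 + 1929405) + 649960) = (-12718179677805/1832638 + 4607563)*((2092047 + 62036)*(239455 + 1929405) + 649960) = -4274184636611*(2154083*2168860 + 649960)/1832638 = -4274184636611*(4671904455380 + 649960)/1832638 = -4274184636611/1832638*4671905105340 = -9984292512474361787801370/916319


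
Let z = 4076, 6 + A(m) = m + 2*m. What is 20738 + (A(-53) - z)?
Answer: 16497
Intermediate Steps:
A(m) = -6 + 3*m (A(m) = -6 + (m + 2*m) = -6 + 3*m)
20738 + (A(-53) - z) = 20738 + ((-6 + 3*(-53)) - 1*4076) = 20738 + ((-6 - 159) - 4076) = 20738 + (-165 - 4076) = 20738 - 4241 = 16497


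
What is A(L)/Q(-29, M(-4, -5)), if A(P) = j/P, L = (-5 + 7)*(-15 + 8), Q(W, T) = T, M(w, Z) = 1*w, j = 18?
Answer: 9/28 ≈ 0.32143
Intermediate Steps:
M(w, Z) = w
L = -14 (L = 2*(-7) = -14)
A(P) = 18/P
A(L)/Q(-29, M(-4, -5)) = (18/(-14))/(-4) = (18*(-1/14))*(-¼) = -9/7*(-¼) = 9/28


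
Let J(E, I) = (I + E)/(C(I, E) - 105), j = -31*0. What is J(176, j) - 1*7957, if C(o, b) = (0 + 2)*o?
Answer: -835661/105 ≈ -7958.7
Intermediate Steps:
j = 0
C(o, b) = 2*o
J(E, I) = (E + I)/(-105 + 2*I) (J(E, I) = (I + E)/(2*I - 105) = (E + I)/(-105 + 2*I))
J(176, j) - 1*7957 = (176 + 0)/(-105 + 2*0) - 1*7957 = 176/(-105 + 0) - 7957 = 176/(-105) - 7957 = -1/105*176 - 7957 = -176/105 - 7957 = -835661/105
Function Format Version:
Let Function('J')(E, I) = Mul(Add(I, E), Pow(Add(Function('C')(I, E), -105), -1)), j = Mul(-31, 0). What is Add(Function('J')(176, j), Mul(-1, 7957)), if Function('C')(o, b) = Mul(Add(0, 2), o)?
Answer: Rational(-835661, 105) ≈ -7958.7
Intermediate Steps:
j = 0
Function('C')(o, b) = Mul(2, o)
Function('J')(E, I) = Mul(Pow(Add(-105, Mul(2, I)), -1), Add(E, I)) (Function('J')(E, I) = Mul(Add(I, E), Pow(Add(Mul(2, I), -105), -1)) = Mul(Add(E, I), Pow(Add(-105, Mul(2, I)), -1)) = Mul(Pow(Add(-105, Mul(2, I)), -1), Add(E, I)))
Add(Function('J')(176, j), Mul(-1, 7957)) = Add(Mul(Pow(Add(-105, Mul(2, 0)), -1), Add(176, 0)), Mul(-1, 7957)) = Add(Mul(Pow(Add(-105, 0), -1), 176), -7957) = Add(Mul(Pow(-105, -1), 176), -7957) = Add(Mul(Rational(-1, 105), 176), -7957) = Add(Rational(-176, 105), -7957) = Rational(-835661, 105)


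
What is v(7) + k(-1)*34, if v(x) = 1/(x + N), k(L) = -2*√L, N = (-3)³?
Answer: -1/20 - 68*I ≈ -0.05 - 68.0*I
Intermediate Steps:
N = -27
v(x) = 1/(-27 + x) (v(x) = 1/(x - 27) = 1/(-27 + x))
v(7) + k(-1)*34 = 1/(-27 + 7) - 2*I*34 = 1/(-20) - 2*I*34 = -1/20 - 68*I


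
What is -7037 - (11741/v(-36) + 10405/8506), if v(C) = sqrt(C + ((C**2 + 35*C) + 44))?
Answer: -59867127/8506 - 11741*sqrt(11)/22 ≈ -8808.3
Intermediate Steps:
v(C) = sqrt(44 + C**2 + 36*C) (v(C) = sqrt(C + (44 + C**2 + 35*C)) = sqrt(44 + C**2 + 36*C))
-7037 - (11741/v(-36) + 10405/8506) = -7037 - (11741/(sqrt(44 + (-36)**2 + 36*(-36))) + 10405/8506) = -7037 - (11741/(sqrt(44 + 1296 - 1296)) + 10405*(1/8506)) = -7037 - (11741/(sqrt(44)) + 10405/8506) = -7037 - (11741/((2*sqrt(11))) + 10405/8506) = -7037 - (11741*(sqrt(11)/22) + 10405/8506) = -7037 - (11741*sqrt(11)/22 + 10405/8506) = -7037 - (10405/8506 + 11741*sqrt(11)/22) = -7037 + (-10405/8506 - 11741*sqrt(11)/22) = -59867127/8506 - 11741*sqrt(11)/22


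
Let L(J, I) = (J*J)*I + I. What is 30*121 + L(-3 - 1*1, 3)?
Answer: 3681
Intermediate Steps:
L(J, I) = I + I*J² (L(J, I) = J²*I + I = I*J² + I = I + I*J²)
30*121 + L(-3 - 1*1, 3) = 30*121 + 3*(1 + (-3 - 1*1)²) = 3630 + 3*(1 + (-3 - 1)²) = 3630 + 3*(1 + (-4)²) = 3630 + 3*(1 + 16) = 3630 + 3*17 = 3630 + 51 = 3681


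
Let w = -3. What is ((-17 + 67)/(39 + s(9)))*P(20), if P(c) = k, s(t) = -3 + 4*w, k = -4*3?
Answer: -25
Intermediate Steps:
k = -12
s(t) = -15 (s(t) = -3 + 4*(-3) = -3 - 12 = -15)
P(c) = -12
((-17 + 67)/(39 + s(9)))*P(20) = ((-17 + 67)/(39 - 15))*(-12) = (50/24)*(-12) = (50*(1/24))*(-12) = (25/12)*(-12) = -25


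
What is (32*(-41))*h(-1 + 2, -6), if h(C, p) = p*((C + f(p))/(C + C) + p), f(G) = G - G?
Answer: -43296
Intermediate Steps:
f(G) = 0
h(C, p) = p*(1/2 + p) (h(C, p) = p*((C + 0)/(C + C) + p) = p*(C/((2*C)) + p) = p*(C*(1/(2*C)) + p) = p*(1/2 + p))
(32*(-41))*h(-1 + 2, -6) = (32*(-41))*(-6*(1/2 - 6)) = -(-7872)*(-11)/2 = -1312*33 = -43296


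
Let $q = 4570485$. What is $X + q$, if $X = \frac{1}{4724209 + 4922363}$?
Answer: $\frac{44089512627421}{9646572} \approx 4.5705 \cdot 10^{6}$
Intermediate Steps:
$X = \frac{1}{9646572} \approx 1.0366 \cdot 10^{-7}$
$X + q = \frac{1}{9646572} + 4570485 = \frac{44089512627421}{9646572}$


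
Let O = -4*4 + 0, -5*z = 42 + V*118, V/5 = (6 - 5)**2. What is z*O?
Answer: 10112/5 ≈ 2022.4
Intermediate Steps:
V = 5 (V = 5*(6 - 5)**2 = 5*1**2 = 5*1 = 5)
z = -632/5 (z = -(42 + 5*118)/5 = -(42 + 590)/5 = -1/5*632 = -632/5 ≈ -126.40)
O = -16 (O = -16 + 0 = -16)
z*O = -632/5*(-16) = 10112/5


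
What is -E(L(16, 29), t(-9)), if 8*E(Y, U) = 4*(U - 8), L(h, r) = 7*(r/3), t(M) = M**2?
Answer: -73/2 ≈ -36.500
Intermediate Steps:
L(h, r) = 7*r/3 (L(h, r) = 7*(r*(1/3)) = 7*(r/3) = 7*r/3)
E(Y, U) = -4 + U/2 (E(Y, U) = (4*(U - 8))/8 = (4*(-8 + U))/8 = (-32 + 4*U)/8 = -4 + U/2)
-E(L(16, 29), t(-9)) = -(-4 + (1/2)*(-9)**2) = -(-4 + (1/2)*81) = -(-4 + 81/2) = -1*73/2 = -73/2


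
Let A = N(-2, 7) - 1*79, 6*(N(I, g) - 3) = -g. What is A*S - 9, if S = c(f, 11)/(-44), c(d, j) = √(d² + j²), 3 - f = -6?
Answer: -9 + 463*√202/264 ≈ 15.926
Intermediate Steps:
N(I, g) = 3 - g/6 (N(I, g) = 3 + (-g)/6 = 3 - g/6)
f = 9 (f = 3 - 1*(-6) = 3 + 6 = 9)
S = -√202/44 (S = √(9² + 11²)/(-44) = √(81 + 121)*(-1/44) = √202*(-1/44) = -√202/44 ≈ -0.32302)
A = -463/6 (A = (3 - ⅙*7) - 1*79 = (3 - 7/6) - 79 = 11/6 - 79 = -463/6 ≈ -77.167)
A*S - 9 = -(-463)*√202/264 - 9 = 463*√202/264 - 9 = -9 + 463*√202/264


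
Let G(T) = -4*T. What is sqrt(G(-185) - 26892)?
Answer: 2*I*sqrt(6538) ≈ 161.72*I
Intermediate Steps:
sqrt(G(-185) - 26892) = sqrt(-4*(-185) - 26892) = sqrt(740 - 26892) = sqrt(-26152) = 2*I*sqrt(6538)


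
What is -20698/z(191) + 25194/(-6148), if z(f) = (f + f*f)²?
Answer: -4235239369325/1033506146304 ≈ -4.0979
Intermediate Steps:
z(f) = (f + f²)²
-20698/z(191) + 25194/(-6148) = -20698*1/(36481*(1 + 191)²) + 25194/(-6148) = -20698/(36481*192²) + 25194*(-1/6148) = -20698/(36481*36864) - 12597/3074 = -20698/1344835584 - 12597/3074 = -20698*1/1344835584 - 12597/3074 = -10349/672417792 - 12597/3074 = -4235239369325/1033506146304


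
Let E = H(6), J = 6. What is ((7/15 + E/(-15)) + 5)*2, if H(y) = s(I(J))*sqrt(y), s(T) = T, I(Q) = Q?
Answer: 164/15 - 4*sqrt(6)/5 ≈ 8.9737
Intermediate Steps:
H(y) = 6*sqrt(y)
E = 6*sqrt(6) ≈ 14.697
((7/15 + E/(-15)) + 5)*2 = ((7/15 + (6*sqrt(6))/(-15)) + 5)*2 = ((7*(1/15) + (6*sqrt(6))*(-1/15)) + 5)*2 = ((7/15 - 2*sqrt(6)/5) + 5)*2 = (82/15 - 2*sqrt(6)/5)*2 = 164/15 - 4*sqrt(6)/5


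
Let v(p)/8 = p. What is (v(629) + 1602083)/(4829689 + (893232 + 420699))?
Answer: 321423/1228724 ≈ 0.26159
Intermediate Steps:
v(p) = 8*p
(v(629) + 1602083)/(4829689 + (893232 + 420699)) = (8*629 + 1602083)/(4829689 + (893232 + 420699)) = (5032 + 1602083)/(4829689 + 1313931) = 1607115/6143620 = 1607115*(1/6143620) = 321423/1228724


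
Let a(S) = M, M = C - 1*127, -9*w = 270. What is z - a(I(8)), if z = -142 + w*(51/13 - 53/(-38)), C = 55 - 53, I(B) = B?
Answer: -43604/247 ≈ -176.53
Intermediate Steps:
C = 2
w = -30 (w = -1/9*270 = -30)
M = -125 (M = 2 - 1*127 = 2 - 127 = -125)
a(S) = -125
z = -74479/247 (z = -142 - 30*(51/13 - 53/(-38)) = -142 - 30*(51*(1/13) - 53*(-1/38)) = -142 - 30*(51/13 + 53/38) = -142 - 30*2627/494 = -142 - 39405/247 = -74479/247 ≈ -301.53)
z - a(I(8)) = -74479/247 - 1*(-125) = -74479/247 + 125 = -43604/247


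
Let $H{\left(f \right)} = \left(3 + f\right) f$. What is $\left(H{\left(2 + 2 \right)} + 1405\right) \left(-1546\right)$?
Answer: $-2215418$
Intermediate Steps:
$H{\left(f \right)} = f \left(3 + f\right)$
$\left(H{\left(2 + 2 \right)} + 1405\right) \left(-1546\right) = \left(\left(2 + 2\right) \left(3 + \left(2 + 2\right)\right) + 1405\right) \left(-1546\right) = \left(4 \left(3 + 4\right) + 1405\right) \left(-1546\right) = \left(4 \cdot 7 + 1405\right) \left(-1546\right) = \left(28 + 1405\right) \left(-1546\right) = 1433 \left(-1546\right) = -2215418$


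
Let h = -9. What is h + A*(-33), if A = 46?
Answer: -1527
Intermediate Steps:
h + A*(-33) = -9 + 46*(-33) = -9 - 1518 = -1527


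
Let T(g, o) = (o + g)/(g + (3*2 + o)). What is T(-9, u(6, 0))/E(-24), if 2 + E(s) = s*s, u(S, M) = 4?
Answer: -5/574 ≈ -0.0087108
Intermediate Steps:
E(s) = -2 + s² (E(s) = -2 + s*s = -2 + s²)
T(g, o) = (g + o)/(6 + g + o) (T(g, o) = (g + o)/(g + (6 + o)) = (g + o)/(6 + g + o))
T(-9, u(6, 0))/E(-24) = ((-9 + 4)/(6 - 9 + 4))/(-2 + (-24)²) = (-5/1)/(-2 + 576) = (1*(-5))/574 = -5*1/574 = -5/574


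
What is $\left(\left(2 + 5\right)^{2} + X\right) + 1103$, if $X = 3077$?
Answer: $4229$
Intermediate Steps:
$\left(\left(2 + 5\right)^{2} + X\right) + 1103 = \left(\left(2 + 5\right)^{2} + 3077\right) + 1103 = \left(7^{2} + 3077\right) + 1103 = \left(49 + 3077\right) + 1103 = 3126 + 1103 = 4229$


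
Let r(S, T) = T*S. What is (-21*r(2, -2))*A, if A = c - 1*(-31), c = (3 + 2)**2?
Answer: 4704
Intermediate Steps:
r(S, T) = S*T
c = 25 (c = 5**2 = 25)
A = 56 (A = 25 - 1*(-31) = 25 + 31 = 56)
(-21*r(2, -2))*A = -42*(-2)*56 = -21*(-4)*56 = 84*56 = 4704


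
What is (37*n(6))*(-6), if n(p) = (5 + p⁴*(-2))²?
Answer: -1485750318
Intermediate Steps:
n(p) = (5 - 2*p⁴)²
(37*n(6))*(-6) = (37*(-5 + 2*6⁴)²)*(-6) = (37*(-5 + 2*1296)²)*(-6) = (37*(-5 + 2592)²)*(-6) = (37*2587²)*(-6) = (37*6692569)*(-6) = 247625053*(-6) = -1485750318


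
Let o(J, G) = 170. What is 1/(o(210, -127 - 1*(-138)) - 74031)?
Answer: -1/73861 ≈ -1.3539e-5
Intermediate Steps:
1/(o(210, -127 - 1*(-138)) - 74031) = 1/(170 - 74031) = 1/(-73861) = -1/73861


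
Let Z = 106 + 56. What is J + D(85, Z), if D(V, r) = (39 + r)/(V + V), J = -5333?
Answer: -906409/170 ≈ -5331.8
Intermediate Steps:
Z = 162
D(V, r) = (39 + r)/(2*V) (D(V, r) = (39 + r)/((2*V)) = (39 + r)*(1/(2*V)) = (39 + r)/(2*V))
J + D(85, Z) = -5333 + (1/2)*(39 + 162)/85 = -5333 + (1/2)*(1/85)*201 = -5333 + 201/170 = -906409/170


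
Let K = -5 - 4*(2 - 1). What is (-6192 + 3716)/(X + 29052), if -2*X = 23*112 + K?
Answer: -4952/55537 ≈ -0.089166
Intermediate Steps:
K = -9 (K = -5 - 4*1 = -5 - 4 = -9)
X = -2567/2 (X = -(23*112 - 9)/2 = -(2576 - 9)/2 = -½*2567 = -2567/2 ≈ -1283.5)
(-6192 + 3716)/(X + 29052) = (-6192 + 3716)/(-2567/2 + 29052) = -2476/55537/2 = -2476*2/55537 = -4952/55537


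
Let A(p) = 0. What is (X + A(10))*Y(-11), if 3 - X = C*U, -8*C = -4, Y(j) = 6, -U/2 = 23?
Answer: 156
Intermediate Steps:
U = -46 (U = -2*23 = -46)
C = ½ (C = -⅛*(-4) = ½ ≈ 0.50000)
X = 26 (X = 3 - (-46)/2 = 3 - 1*(-23) = 3 + 23 = 26)
(X + A(10))*Y(-11) = (26 + 0)*6 = 26*6 = 156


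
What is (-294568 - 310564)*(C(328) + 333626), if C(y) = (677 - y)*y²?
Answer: -22922667628344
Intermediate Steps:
C(y) = y²*(677 - y)
(-294568 - 310564)*(C(328) + 333626) = (-294568 - 310564)*(328²*(677 - 1*328) + 333626) = -605132*(107584*(677 - 328) + 333626) = -605132*(107584*349 + 333626) = -605132*(37546816 + 333626) = -605132*37880442 = -22922667628344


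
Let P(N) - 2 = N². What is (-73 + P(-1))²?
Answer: 4900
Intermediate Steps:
P(N) = 2 + N²
(-73 + P(-1))² = (-73 + (2 + (-1)²))² = (-73 + (2 + 1))² = (-73 + 3)² = (-70)² = 4900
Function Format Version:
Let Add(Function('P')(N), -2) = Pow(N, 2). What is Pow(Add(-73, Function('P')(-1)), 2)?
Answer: 4900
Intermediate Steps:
Function('P')(N) = Add(2, Pow(N, 2))
Pow(Add(-73, Function('P')(-1)), 2) = Pow(Add(-73, Add(2, Pow(-1, 2))), 2) = Pow(Add(-73, Add(2, 1)), 2) = Pow(Add(-73, 3), 2) = Pow(-70, 2) = 4900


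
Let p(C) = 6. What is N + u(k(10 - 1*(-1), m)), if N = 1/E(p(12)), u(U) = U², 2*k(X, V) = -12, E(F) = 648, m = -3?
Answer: 23329/648 ≈ 36.002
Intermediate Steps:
k(X, V) = -6 (k(X, V) = (½)*(-12) = -6)
N = 1/648 ≈ 0.0015432
N + u(k(10 - 1*(-1), m)) = 1/648 + (-6)² = 1/648 + 36 = 23329/648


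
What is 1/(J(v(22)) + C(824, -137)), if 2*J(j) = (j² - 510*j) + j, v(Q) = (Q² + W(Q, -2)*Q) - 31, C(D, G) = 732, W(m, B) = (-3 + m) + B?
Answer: 1/132225 ≈ 7.5629e-6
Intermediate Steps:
W(m, B) = -3 + B + m
v(Q) = -31 + Q² + Q*(-5 + Q) (v(Q) = (Q² + (-3 - 2 + Q)*Q) - 31 = (Q² + (-5 + Q)*Q) - 31 = (Q² + Q*(-5 + Q)) - 31 = -31 + Q² + Q*(-5 + Q))
J(j) = j²/2 - 509*j/2 (J(j) = ((j² - 510*j) + j)/2 = (j² - 509*j)/2 = j²/2 - 509*j/2)
1/(J(v(22)) + C(824, -137)) = 1/((-31 + 22² + 22*(-5 + 22))*(-509 + (-31 + 22² + 22*(-5 + 22)))/2 + 732) = 1/((-31 + 484 + 22*17)*(-509 + (-31 + 484 + 22*17))/2 + 732) = 1/((-31 + 484 + 374)*(-509 + (-31 + 484 + 374))/2 + 732) = 1/((½)*827*(-509 + 827) + 732) = 1/((½)*827*318 + 732) = 1/(131493 + 732) = 1/132225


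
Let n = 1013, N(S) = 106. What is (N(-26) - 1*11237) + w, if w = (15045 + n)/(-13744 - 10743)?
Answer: -272580855/24487 ≈ -11132.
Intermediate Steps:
w = -16058/24487 (w = (15045 + 1013)/(-13744 - 10743) = 16058/(-24487) = 16058*(-1/24487) = -16058/24487 ≈ -0.65578)
(N(-26) - 1*11237) + w = (106 - 1*11237) - 16058/24487 = (106 - 11237) - 16058/24487 = -11131 - 16058/24487 = -272580855/24487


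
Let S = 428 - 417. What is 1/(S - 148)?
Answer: -1/137 ≈ -0.0072993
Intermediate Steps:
S = 11
1/(S - 148) = 1/(11 - 148) = 1/(-137) = -1/137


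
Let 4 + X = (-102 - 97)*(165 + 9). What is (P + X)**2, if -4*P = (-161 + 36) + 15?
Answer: 4789332025/4 ≈ 1.1973e+9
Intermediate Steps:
P = 55/2 (P = -((-161 + 36) + 15)/4 = -(-125 + 15)/4 = -1/4*(-110) = 55/2 ≈ 27.500)
X = -34630 (X = -4 + (-102 - 97)*(165 + 9) = -4 - 199*174 = -4 - 34626 = -34630)
(P + X)**2 = (55/2 - 34630)**2 = (-69205/2)**2 = 4789332025/4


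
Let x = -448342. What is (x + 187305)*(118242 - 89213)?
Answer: -7577643073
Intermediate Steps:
(x + 187305)*(118242 - 89213) = (-448342 + 187305)*(118242 - 89213) = -261037*29029 = -7577643073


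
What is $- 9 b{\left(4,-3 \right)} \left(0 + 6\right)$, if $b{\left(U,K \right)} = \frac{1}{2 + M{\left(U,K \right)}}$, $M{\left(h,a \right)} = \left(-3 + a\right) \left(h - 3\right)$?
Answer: $\frac{27}{2} \approx 13.5$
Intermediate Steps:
$M{\left(h,a \right)} = \left(-3 + a\right) \left(-3 + h\right)$
$b{\left(U,K \right)} = \frac{1}{11 - 3 K - 3 U + K U}$ ($b{\left(U,K \right)} = \frac{1}{2 + \left(9 - 3 K - 3 U + K U\right)} = \frac{1}{11 - 3 K - 3 U + K U}$)
$- 9 b{\left(4,-3 \right)} \left(0 + 6\right) = - 9 \frac{0 + 6}{11 - -9 - 12 - 12} = - 9 \frac{1}{11 + 9 - 12 - 12} \cdot 6 = - 9 \frac{1}{-4} \cdot 6 = - 9 \left(\left(- \frac{1}{4}\right) 6\right) = \left(-9\right) \left(- \frac{3}{2}\right) = \frac{27}{2}$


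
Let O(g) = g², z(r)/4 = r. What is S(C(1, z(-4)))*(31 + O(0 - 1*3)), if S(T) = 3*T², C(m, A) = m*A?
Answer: 30720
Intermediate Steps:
z(r) = 4*r
C(m, A) = A*m
S(C(1, z(-4)))*(31 + O(0 - 1*3)) = (3*((4*(-4))*1)²)*(31 + (0 - 1*3)²) = (3*(-16*1)²)*(31 + (0 - 3)²) = (3*(-16)²)*(31 + (-3)²) = (3*256)*(31 + 9) = 768*40 = 30720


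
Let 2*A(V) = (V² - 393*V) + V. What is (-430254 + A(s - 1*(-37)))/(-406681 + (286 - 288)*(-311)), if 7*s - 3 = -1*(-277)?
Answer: 294921/270706 ≈ 1.0895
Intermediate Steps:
s = 40 (s = 3/7 + (-1*(-277))/7 = 3/7 + (⅐)*277 = 3/7 + 277/7 = 40)
A(V) = V²/2 - 196*V (A(V) = ((V² - 393*V) + V)/2 = (V² - 392*V)/2 = V²/2 - 196*V)
(-430254 + A(s - 1*(-37)))/(-406681 + (286 - 288)*(-311)) = (-430254 + (40 - 1*(-37))*(-392 + (40 - 1*(-37)))/2)/(-406681 + (286 - 288)*(-311)) = (-430254 + (40 + 37)*(-392 + (40 + 37))/2)/(-406681 - 2*(-311)) = (-430254 + (½)*77*(-392 + 77))/(-406681 + 622) = (-430254 + (½)*77*(-315))/(-406059) = (-430254 - 24255/2)*(-1/406059) = -884763/2*(-1/406059) = 294921/270706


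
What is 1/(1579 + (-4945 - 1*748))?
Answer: -1/4114 ≈ -0.00024307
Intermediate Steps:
1/(1579 + (-4945 - 1*748)) = 1/(1579 + (-4945 - 748)) = 1/(1579 - 5693) = 1/(-4114) = -1/4114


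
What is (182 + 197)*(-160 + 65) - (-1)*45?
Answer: -35960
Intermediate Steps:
(182 + 197)*(-160 + 65) - (-1)*45 = 379*(-95) - 1*(-45) = -36005 + 45 = -35960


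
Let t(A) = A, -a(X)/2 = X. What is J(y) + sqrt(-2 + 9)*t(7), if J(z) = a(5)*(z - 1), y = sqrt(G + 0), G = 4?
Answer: -10 + 7*sqrt(7) ≈ 8.5203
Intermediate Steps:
a(X) = -2*X
y = 2 (y = sqrt(4 + 0) = sqrt(4) = 2)
J(z) = 10 - 10*z (J(z) = (-2*5)*(z - 1) = -10*(-1 + z) = 10 - 10*z)
J(y) + sqrt(-2 + 9)*t(7) = (10 - 10*2) + sqrt(-2 + 9)*7 = (10 - 20) + sqrt(7)*7 = -10 + 7*sqrt(7)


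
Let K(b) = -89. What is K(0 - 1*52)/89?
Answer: -1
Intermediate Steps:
K(0 - 1*52)/89 = -89/89 = -89*1/89 = -1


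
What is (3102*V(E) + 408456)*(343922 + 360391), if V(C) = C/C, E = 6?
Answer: 289865649654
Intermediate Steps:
V(C) = 1
(3102*V(E) + 408456)*(343922 + 360391) = (3102*1 + 408456)*(343922 + 360391) = (3102 + 408456)*704313 = 411558*704313 = 289865649654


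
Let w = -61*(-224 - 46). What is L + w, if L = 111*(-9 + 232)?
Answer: 41223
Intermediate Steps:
w = 16470 (w = -61*(-270) = 16470)
L = 24753 (L = 111*223 = 24753)
L + w = 24753 + 16470 = 41223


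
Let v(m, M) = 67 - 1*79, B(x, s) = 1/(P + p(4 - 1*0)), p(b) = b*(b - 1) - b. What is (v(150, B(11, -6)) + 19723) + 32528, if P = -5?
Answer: 52239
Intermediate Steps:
p(b) = -b + b*(-1 + b) (p(b) = b*(-1 + b) - b = -b + b*(-1 + b))
B(x, s) = ⅓ (B(x, s) = 1/(-5 + (4 - 1*0)*(-2 + (4 - 1*0))) = 1/(-5 + (4 + 0)*(-2 + (4 + 0))) = 1/(-5 + 4*(-2 + 4)) = 1/(-5 + 4*2) = 1/(-5 + 8) = 1/3 = ⅓)
v(m, M) = -12 (v(m, M) = 67 - 79 = -12)
(v(150, B(11, -6)) + 19723) + 32528 = (-12 + 19723) + 32528 = 19711 + 32528 = 52239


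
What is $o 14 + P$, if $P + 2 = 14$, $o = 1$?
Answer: $26$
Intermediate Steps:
$P = 12$ ($P = -2 + 14 = 12$)
$o 14 + P = 1 \cdot 14 + 12 = 14 + 12 = 26$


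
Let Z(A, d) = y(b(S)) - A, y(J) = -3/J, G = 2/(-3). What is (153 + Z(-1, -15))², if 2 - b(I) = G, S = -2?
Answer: 1495729/64 ≈ 23371.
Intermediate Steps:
G = -⅔ (G = 2*(-⅓) = -⅔ ≈ -0.66667)
b(I) = 8/3 (b(I) = 2 - 1*(-⅔) = 2 + ⅔ = 8/3)
Z(A, d) = -9/8 - A (Z(A, d) = -3/8/3 - A = -3*3/8 - A = -9/8 - A)
(153 + Z(-1, -15))² = (153 + (-9/8 - 1*(-1)))² = (153 + (-9/8 + 1))² = (153 - ⅛)² = (1223/8)² = 1495729/64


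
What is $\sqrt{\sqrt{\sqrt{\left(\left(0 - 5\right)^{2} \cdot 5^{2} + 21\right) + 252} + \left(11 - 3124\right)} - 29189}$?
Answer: $\sqrt{-29189 + \sqrt{-3113 + \sqrt{898}}} \approx 0.163 + 170.85 i$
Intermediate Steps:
$\sqrt{\sqrt{\sqrt{\left(\left(0 - 5\right)^{2} \cdot 5^{2} + 21\right) + 252} + \left(11 - 3124\right)} - 29189} = \sqrt{\sqrt{\sqrt{\left(\left(-5\right)^{2} \cdot 25 + 21\right) + 252} + \left(11 - 3124\right)} - 29189} = \sqrt{\sqrt{\sqrt{\left(25 \cdot 25 + 21\right) + 252} - 3113} - 29189} = \sqrt{\sqrt{\sqrt{\left(625 + 21\right) + 252} - 3113} - 29189} = \sqrt{\sqrt{\sqrt{646 + 252} - 3113} - 29189} = \sqrt{\sqrt{\sqrt{898} - 3113} - 29189} = \sqrt{\sqrt{-3113 + \sqrt{898}} - 29189} = \sqrt{-29189 + \sqrt{-3113 + \sqrt{898}}}$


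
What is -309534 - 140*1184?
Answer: -475294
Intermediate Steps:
-309534 - 140*1184 = -309534 - 1*165760 = -309534 - 165760 = -475294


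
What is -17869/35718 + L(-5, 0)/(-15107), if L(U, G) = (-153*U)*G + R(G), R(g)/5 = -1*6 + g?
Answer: -268875443/539591826 ≈ -0.49829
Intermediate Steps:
R(g) = -30 + 5*g (R(g) = 5*(-1*6 + g) = 5*(-6 + g) = -30 + 5*g)
L(U, G) = -30 + 5*G - 153*G*U (L(U, G) = (-153*U)*G + (-30 + 5*G) = -153*G*U + (-30 + 5*G) = -30 + 5*G - 153*G*U)
-17869/35718 + L(-5, 0)/(-15107) = -17869/35718 + (-30 + 5*0 - 153*0*(-5))/(-15107) = -17869*1/35718 + (-30 + 0 + 0)*(-1/15107) = -17869/35718 - 30*(-1/15107) = -17869/35718 + 30/15107 = -268875443/539591826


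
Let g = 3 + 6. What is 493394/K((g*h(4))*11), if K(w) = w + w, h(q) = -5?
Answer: -22427/45 ≈ -498.38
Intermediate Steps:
g = 9
K(w) = 2*w
493394/K((g*h(4))*11) = 493394/((2*((9*(-5))*11))) = 493394/((2*(-45*11))) = 493394/((2*(-495))) = 493394/(-990) = 493394*(-1/990) = -22427/45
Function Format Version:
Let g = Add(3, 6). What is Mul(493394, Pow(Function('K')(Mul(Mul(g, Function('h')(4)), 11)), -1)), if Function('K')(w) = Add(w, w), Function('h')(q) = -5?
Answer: Rational(-22427, 45) ≈ -498.38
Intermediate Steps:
g = 9
Function('K')(w) = Mul(2, w)
Mul(493394, Pow(Function('K')(Mul(Mul(g, Function('h')(4)), 11)), -1)) = Mul(493394, Pow(Mul(2, Mul(Mul(9, -5), 11)), -1)) = Mul(493394, Pow(Mul(2, Mul(-45, 11)), -1)) = Mul(493394, Pow(Mul(2, -495), -1)) = Mul(493394, Pow(-990, -1)) = Mul(493394, Rational(-1, 990)) = Rational(-22427, 45)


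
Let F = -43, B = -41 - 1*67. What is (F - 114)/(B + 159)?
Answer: -157/51 ≈ -3.0784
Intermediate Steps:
B = -108 (B = -41 - 67 = -108)
(F - 114)/(B + 159) = (-43 - 114)/(-108 + 159) = -157/51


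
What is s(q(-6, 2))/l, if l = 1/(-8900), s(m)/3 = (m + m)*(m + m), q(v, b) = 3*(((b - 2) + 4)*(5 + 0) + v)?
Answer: -188395200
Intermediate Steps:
q(v, b) = 30 + 3*v + 15*b (q(v, b) = 3*(((-2 + b) + 4)*5 + v) = 3*((2 + b)*5 + v) = 3*((10 + 5*b) + v) = 3*(10 + v + 5*b) = 30 + 3*v + 15*b)
s(m) = 12*m**2 (s(m) = 3*((m + m)*(m + m)) = 3*((2*m)*(2*m)) = 3*(4*m**2) = 12*m**2)
l = -1/8900 ≈ -0.00011236
s(q(-6, 2))/l = (12*(30 + 3*(-6) + 15*2)**2)/(-1/8900) = (12*(30 - 18 + 30)**2)*(-8900) = (12*42**2)*(-8900) = (12*1764)*(-8900) = 21168*(-8900) = -188395200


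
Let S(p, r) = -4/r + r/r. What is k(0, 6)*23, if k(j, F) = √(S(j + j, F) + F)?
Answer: 23*√57/3 ≈ 57.882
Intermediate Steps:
S(p, r) = 1 - 4/r (S(p, r) = -4/r + 1 = 1 - 4/r)
k(j, F) = √(F + (-4 + F)/F) (k(j, F) = √((-4 + F)/F + F) = √(F + (-4 + F)/F))
k(0, 6)*23 = √(1 + 6 - 4/6)*23 = √(1 + 6 - 4*⅙)*23 = √(1 + 6 - ⅔)*23 = √(19/3)*23 = (√57/3)*23 = 23*√57/3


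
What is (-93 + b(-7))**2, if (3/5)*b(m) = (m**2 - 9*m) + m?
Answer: 6724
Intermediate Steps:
b(m) = -40*m/3 + 5*m**2/3 (b(m) = 5*((m**2 - 9*m) + m)/3 = 5*(m**2 - 8*m)/3 = -40*m/3 + 5*m**2/3)
(-93 + b(-7))**2 = (-93 + (5/3)*(-7)*(-8 - 7))**2 = (-93 + (5/3)*(-7)*(-15))**2 = (-93 + 175)**2 = 82**2 = 6724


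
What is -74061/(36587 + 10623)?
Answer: -74061/47210 ≈ -1.5688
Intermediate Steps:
-74061/(36587 + 10623) = -74061/47210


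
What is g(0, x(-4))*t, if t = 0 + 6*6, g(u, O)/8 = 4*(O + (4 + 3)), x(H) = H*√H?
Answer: 8064 - 9216*I ≈ 8064.0 - 9216.0*I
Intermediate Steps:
x(H) = H^(3/2)
g(u, O) = 224 + 32*O (g(u, O) = 8*(4*(O + (4 + 3))) = 8*(4*(O + 7)) = 8*(4*(7 + O)) = 8*(28 + 4*O) = 224 + 32*O)
t = 36 (t = 0 + 36 = 36)
g(0, x(-4))*t = (224 + 32*(-4)^(3/2))*36 = (224 + 32*(-8*I))*36 = (224 - 256*I)*36 = 8064 - 9216*I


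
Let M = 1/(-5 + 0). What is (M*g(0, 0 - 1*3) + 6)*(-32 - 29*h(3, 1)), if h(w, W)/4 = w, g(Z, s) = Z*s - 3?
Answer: -2508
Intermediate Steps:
g(Z, s) = -3 + Z*s
h(w, W) = 4*w
M = -1/5 (M = 1/(-5) = -1/5 ≈ -0.20000)
(M*g(0, 0 - 1*3) + 6)*(-32 - 29*h(3, 1)) = (-(-3 + 0*(0 - 1*3))/5 + 6)*(-32 - 116*3) = (-(-3 + 0*(0 - 3))/5 + 6)*(-32 - 29*12) = (-(-3 + 0*(-3))/5 + 6)*(-32 - 348) = (-(-3 + 0)/5 + 6)*(-380) = (-1/5*(-3) + 6)*(-380) = (3/5 + 6)*(-380) = (33/5)*(-380) = -2508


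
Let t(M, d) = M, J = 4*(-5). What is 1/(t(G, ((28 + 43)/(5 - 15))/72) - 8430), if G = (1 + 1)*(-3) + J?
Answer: -1/8456 ≈ -0.00011826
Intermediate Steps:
J = -20
G = -26 (G = (1 + 1)*(-3) - 20 = 2*(-3) - 20 = -6 - 20 = -26)
1/(t(G, ((28 + 43)/(5 - 15))/72) - 8430) = 1/(-26 - 8430) = 1/(-8456) = -1/8456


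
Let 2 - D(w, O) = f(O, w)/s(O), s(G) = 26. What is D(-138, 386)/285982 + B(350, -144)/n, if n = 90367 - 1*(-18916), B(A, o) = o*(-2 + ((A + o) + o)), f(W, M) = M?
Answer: -32111116355/406288621778 ≈ -0.079035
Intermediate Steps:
D(w, O) = 2 - w/26
B(A, o) = o*(-2 + A + 2*o) (B(A, o) = o*(-2 + (A + 2*o)) = o*(-2 + A + 2*o))
n = 109283 (n = 90367 + 18916 = 109283)
D(-138, 386)/285982 + B(350, -144)/n = (2 - 1/26*(-138))/285982 - 144*(-2 + 350 + 2*(-144))/109283 = (2 + 69/13)*(1/285982) - 144*(-2 + 350 - 288)*(1/109283) = (95/13)*(1/285982) - 144*60*(1/109283) = 95/3717766 - 8640*1/109283 = 95/3717766 - 8640/109283 = -32111116355/406288621778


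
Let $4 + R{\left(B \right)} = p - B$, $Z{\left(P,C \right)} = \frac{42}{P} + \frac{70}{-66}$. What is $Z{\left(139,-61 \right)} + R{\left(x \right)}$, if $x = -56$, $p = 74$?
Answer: $\frac{574483}{4587} \approx 125.24$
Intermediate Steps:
$Z{\left(P,C \right)} = - \frac{35}{33} + \frac{42}{P}$ ($Z{\left(P,C \right)} = \frac{42}{P} + 70 \left(- \frac{1}{66}\right) = \frac{42}{P} - \frac{35}{33} = - \frac{35}{33} + \frac{42}{P}$)
$R{\left(B \right)} = 70 - B$ ($R{\left(B \right)} = -4 - \left(-74 + B\right) = 70 - B$)
$Z{\left(139,-61 \right)} + R{\left(x \right)} = \left(- \frac{35}{33} + \frac{42}{139}\right) + \left(70 - -56\right) = \left(- \frac{35}{33} + 42 \cdot \frac{1}{139}\right) + \left(70 + 56\right) = \left(- \frac{35}{33} + \frac{42}{139}\right) + 126 = - \frac{3479}{4587} + 126 = \frac{574483}{4587}$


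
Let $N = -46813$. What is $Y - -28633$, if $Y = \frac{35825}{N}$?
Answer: $\frac{1340360804}{46813} \approx 28632.0$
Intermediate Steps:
$Y = - \frac{35825}{46813}$ ($Y = \frac{35825}{-46813} = 35825 \left(- \frac{1}{46813}\right) = - \frac{35825}{46813} \approx -0.76528$)
$Y - -28633 = - \frac{35825}{46813} - -28633 = - \frac{35825}{46813} + 28633 = \frac{1340360804}{46813}$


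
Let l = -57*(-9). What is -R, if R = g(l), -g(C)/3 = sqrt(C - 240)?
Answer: 3*sqrt(273) ≈ 49.568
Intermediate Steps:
l = 513
g(C) = -3*sqrt(-240 + C) (g(C) = -3*sqrt(C - 240) = -3*sqrt(-240 + C))
R = -3*sqrt(273) (R = -3*sqrt(-240 + 513) = -3*sqrt(273) ≈ -49.568)
-R = -(-3)*sqrt(273) = 3*sqrt(273)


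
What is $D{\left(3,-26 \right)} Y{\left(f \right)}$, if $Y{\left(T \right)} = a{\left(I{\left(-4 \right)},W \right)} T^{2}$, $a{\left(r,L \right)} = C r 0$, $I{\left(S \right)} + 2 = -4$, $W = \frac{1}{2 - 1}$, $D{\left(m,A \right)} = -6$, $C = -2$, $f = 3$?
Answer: $0$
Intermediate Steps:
$W = 1$ ($W = 1^{-1} = 1$)
$I{\left(S \right)} = -6$ ($I{\left(S \right)} = -2 - 4 = -6$)
$a{\left(r,L \right)} = 0$ ($a{\left(r,L \right)} = - 2 r 0 = 0$)
$Y{\left(T \right)} = 0$ ($Y{\left(T \right)} = 0 T^{2} = 0$)
$D{\left(3,-26 \right)} Y{\left(f \right)} = \left(-6\right) 0 = 0$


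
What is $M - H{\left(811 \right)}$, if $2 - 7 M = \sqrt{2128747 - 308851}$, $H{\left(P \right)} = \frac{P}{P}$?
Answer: $- \frac{5}{7} - \frac{2 \sqrt{454974}}{7} \approx -193.43$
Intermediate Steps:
$H{\left(P \right)} = 1$
$M = \frac{2}{7} - \frac{2 \sqrt{454974}}{7}$ ($M = \frac{2}{7} - \frac{\sqrt{2128747 - 308851}}{7} = \frac{2}{7} - \frac{\sqrt{1819896}}{7} = \frac{2}{7} - \frac{2 \sqrt{454974}}{7} \approx -192.43$)
$M - H{\left(811 \right)} = \left(\frac{2}{7} - \frac{2 \sqrt{454974}}{7}\right) - 1 = - \frac{5}{7} - \frac{2 \sqrt{454974}}{7}$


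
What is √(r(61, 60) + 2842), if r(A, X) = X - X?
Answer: 7*√58 ≈ 53.310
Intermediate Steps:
r(A, X) = 0
√(r(61, 60) + 2842) = √(0 + 2842) = √2842 = 7*√58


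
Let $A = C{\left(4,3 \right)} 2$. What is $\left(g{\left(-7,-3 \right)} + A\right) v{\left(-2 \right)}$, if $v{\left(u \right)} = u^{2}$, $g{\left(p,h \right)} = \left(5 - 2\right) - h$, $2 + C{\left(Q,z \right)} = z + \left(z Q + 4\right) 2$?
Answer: $288$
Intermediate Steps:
$C{\left(Q,z \right)} = 6 + z + 2 Q z$ ($C{\left(Q,z \right)} = -2 + \left(z + \left(z Q + 4\right) 2\right) = -2 + \left(z + \left(Q z + 4\right) 2\right) = -2 + \left(z + \left(4 + Q z\right) 2\right) = -2 + \left(z + \left(8 + 2 Q z\right)\right) = -2 + \left(8 + z + 2 Q z\right) = 6 + z + 2 Q z$)
$g{\left(p,h \right)} = 3 - h$
$A = 66$ ($A = \left(6 + 3 + 2 \cdot 4 \cdot 3\right) 2 = \left(6 + 3 + 24\right) 2 = 33 \cdot 2 = 66$)
$\left(g{\left(-7,-3 \right)} + A\right) v{\left(-2 \right)} = \left(\left(3 - -3\right) + 66\right) \left(-2\right)^{2} = \left(\left(3 + 3\right) + 66\right) 4 = \left(6 + 66\right) 4 = 72 \cdot 4 = 288$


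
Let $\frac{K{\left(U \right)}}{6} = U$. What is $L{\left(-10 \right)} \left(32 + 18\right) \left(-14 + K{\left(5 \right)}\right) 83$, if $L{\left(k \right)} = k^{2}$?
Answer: $6640000$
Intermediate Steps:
$K{\left(U \right)} = 6 U$
$L{\left(-10 \right)} \left(32 + 18\right) \left(-14 + K{\left(5 \right)}\right) 83 = \left(-10\right)^{2} \left(32 + 18\right) \left(-14 + 6 \cdot 5\right) 83 = 100 \cdot 50 \left(-14 + 30\right) 83 = 100 \cdot 50 \cdot 16 \cdot 83 = 100 \cdot 800 \cdot 83 = 80000 \cdot 83 = 6640000$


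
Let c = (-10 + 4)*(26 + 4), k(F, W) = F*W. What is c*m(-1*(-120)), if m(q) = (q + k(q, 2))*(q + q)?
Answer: -15552000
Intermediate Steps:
m(q) = 6*q**2 (m(q) = (q + q*2)*(q + q) = (q + 2*q)*(2*q) = (3*q)*(2*q) = 6*q**2)
c = -180 (c = -6*30 = -180)
c*m(-1*(-120)) = -1080*(-1*(-120))**2 = -1080*120**2 = -1080*14400 = -180*86400 = -15552000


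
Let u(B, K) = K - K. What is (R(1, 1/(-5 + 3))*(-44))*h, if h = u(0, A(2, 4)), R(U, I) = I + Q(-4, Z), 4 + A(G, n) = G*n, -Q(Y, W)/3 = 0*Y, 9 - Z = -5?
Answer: 0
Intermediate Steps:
Z = 14 (Z = 9 - 1*(-5) = 9 + 5 = 14)
Q(Y, W) = 0 (Q(Y, W) = -0*Y = -3*0 = 0)
A(G, n) = -4 + G*n
R(U, I) = I (R(U, I) = I + 0 = I)
u(B, K) = 0
h = 0
(R(1, 1/(-5 + 3))*(-44))*h = (-44/(-5 + 3))*0 = (-44/(-2))*0 = -½*(-44)*0 = 22*0 = 0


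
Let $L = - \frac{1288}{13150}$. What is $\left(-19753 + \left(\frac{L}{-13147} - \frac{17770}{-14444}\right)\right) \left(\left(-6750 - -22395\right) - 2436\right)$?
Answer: $- \frac{162875536064140585413}{624280693550} \approx -2.609 \cdot 10^{8}$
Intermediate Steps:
$L = - \frac{644}{6575}$ ($L = \left(-1288\right) \frac{1}{13150} = - \frac{644}{6575} \approx -0.097947$)
$\left(-19753 + \left(\frac{L}{-13147} - \frac{17770}{-14444}\right)\right) \left(\left(-6750 - -22395\right) - 2436\right) = \left(-19753 - \left(- \frac{8885}{7222} - \frac{644}{86441525}\right)\right) \left(\left(-6750 - -22395\right) - 2436\right) = \left(-19753 - - \frac{768037600593}{624280693550}\right) \left(\left(-6750 + 22395\right) - 2436\right) = \left(-19753 + \left(\frac{644}{86441525} + \frac{8885}{7222}\right)\right) \left(15645 - 2436\right) = \left(-19753 + \frac{768037600593}{624280693550}\right) 13209 = \left(- \frac{12330648502092557}{624280693550}\right) 13209 = - \frac{162875536064140585413}{624280693550}$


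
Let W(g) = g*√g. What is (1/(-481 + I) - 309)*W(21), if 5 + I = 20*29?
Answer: -609945*√21/94 ≈ -29735.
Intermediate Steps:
I = 575 (I = -5 + 20*29 = -5 + 580 = 575)
W(g) = g^(3/2)
(1/(-481 + I) - 309)*W(21) = (1/(-481 + 575) - 309)*21^(3/2) = (1/94 - 309)*(21*√21) = -609945*√21/94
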